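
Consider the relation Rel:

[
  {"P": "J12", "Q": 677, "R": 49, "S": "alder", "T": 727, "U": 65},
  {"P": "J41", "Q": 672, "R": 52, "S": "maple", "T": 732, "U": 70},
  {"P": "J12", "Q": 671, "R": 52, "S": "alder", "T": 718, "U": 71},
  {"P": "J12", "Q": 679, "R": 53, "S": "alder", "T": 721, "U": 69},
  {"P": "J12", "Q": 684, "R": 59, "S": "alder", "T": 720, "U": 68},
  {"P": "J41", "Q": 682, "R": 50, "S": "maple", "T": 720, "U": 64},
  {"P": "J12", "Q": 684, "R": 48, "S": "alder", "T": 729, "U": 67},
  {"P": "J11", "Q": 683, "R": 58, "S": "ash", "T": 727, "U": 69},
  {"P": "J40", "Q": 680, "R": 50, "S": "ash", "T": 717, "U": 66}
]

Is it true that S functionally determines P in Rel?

No

S=alder: 5 rows → P = J12, J12, J12, J12, J12 ✓
S=maple: 2 rows → P = J41, J41 ✓
S=ash: 2 rows → P takes values {J11, J40} — violation
Two rows agree on S but differ on P, so S -> P does not hold.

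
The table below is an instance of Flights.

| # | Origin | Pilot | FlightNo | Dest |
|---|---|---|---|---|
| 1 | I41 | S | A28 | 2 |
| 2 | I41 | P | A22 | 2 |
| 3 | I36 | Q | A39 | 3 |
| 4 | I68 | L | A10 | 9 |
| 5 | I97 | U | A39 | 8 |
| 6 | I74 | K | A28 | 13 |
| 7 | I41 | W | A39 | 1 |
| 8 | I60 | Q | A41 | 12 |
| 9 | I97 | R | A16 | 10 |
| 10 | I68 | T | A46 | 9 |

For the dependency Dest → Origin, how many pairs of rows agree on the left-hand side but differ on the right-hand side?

0

Dest=2: all 2 rows agree on Origin — 0 pairs.
Dest=9: all 2 rows agree on Origin — 0 pairs.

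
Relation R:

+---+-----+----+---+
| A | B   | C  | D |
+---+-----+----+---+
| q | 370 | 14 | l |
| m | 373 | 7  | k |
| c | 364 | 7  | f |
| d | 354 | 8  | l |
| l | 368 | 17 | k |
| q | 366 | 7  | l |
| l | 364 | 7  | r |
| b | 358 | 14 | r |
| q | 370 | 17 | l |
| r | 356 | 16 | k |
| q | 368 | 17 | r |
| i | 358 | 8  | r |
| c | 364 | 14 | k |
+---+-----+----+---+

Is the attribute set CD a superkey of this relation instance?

All 13 rows have distinct CD values, so CD → (all attributes) holds and CD is a superkey.

Yes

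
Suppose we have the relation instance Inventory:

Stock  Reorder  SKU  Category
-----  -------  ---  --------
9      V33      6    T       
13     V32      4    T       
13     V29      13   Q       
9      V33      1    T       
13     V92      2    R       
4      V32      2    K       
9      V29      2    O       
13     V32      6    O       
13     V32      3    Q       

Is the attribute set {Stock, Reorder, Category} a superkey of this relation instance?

Two distinct rows share (Stock=9, Reorder=V33, Category=T), so {Stock, Reorder, Category} does not determine every attribute — not a superkey.

No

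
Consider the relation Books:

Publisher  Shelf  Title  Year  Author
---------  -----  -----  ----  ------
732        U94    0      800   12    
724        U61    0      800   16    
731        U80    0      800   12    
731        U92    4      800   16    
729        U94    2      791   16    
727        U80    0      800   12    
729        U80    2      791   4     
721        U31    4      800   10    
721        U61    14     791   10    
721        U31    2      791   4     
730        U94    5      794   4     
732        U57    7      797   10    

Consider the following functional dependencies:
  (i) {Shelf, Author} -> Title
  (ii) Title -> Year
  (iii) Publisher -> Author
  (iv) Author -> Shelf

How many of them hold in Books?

(i) {Shelf, Author} -> Title: every LHS value maps to a single RHS value — holds.
(ii) Title -> Year: every LHS value maps to a single RHS value — holds.
(iii) Publisher -> Author: Publisher=732: 2 rows → Author takes values {12, 10} — violation; Publisher=731: 2 rows → Author takes values {12, 16} — violation; Publisher=729: 2 rows → Author takes values {16, 4} — violation; Publisher=721: 3 rows → Author takes values {10, 4} — violation — fails.
(iv) Author -> Shelf: Author=12: 3 rows → Shelf takes values {U94, U80} — violation; Author=16: 3 rows → Shelf takes values {U61, U92, U94} — violation; Author=4: 3 rows → Shelf takes values {U80, U31, U94} — violation; Author=10: 3 rows → Shelf takes values {U31, U61, U57} — violation — fails.
2 of the 4 dependencies hold.

2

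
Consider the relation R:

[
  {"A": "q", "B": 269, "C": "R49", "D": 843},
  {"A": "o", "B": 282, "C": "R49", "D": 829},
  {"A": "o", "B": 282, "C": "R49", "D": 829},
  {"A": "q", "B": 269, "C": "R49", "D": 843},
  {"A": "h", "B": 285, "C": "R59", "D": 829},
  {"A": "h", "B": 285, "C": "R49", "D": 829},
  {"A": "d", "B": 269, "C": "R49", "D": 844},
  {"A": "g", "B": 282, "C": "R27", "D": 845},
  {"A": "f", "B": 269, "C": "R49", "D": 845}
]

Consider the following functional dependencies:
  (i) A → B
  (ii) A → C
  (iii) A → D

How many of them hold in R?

2

(i) A → B: every LHS value maps to a single RHS value — holds.
(ii) A → C: A=h: 2 rows → C takes values {R59, R49} — violation — fails.
(iii) A → D: every LHS value maps to a single RHS value — holds.
2 of the 3 dependencies hold.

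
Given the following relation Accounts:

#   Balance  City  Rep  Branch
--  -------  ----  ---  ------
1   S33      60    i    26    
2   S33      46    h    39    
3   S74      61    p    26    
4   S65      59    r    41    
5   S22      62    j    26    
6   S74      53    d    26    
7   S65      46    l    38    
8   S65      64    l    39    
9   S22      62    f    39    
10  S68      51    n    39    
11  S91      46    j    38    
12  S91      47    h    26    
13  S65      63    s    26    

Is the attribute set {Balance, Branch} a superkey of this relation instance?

No

Rows 3 and 6 have the same {Balance, Branch} value (Balance=S74, Branch=26) but are distinct tuples, so {Balance, Branch} does not determine every attribute — not a superkey.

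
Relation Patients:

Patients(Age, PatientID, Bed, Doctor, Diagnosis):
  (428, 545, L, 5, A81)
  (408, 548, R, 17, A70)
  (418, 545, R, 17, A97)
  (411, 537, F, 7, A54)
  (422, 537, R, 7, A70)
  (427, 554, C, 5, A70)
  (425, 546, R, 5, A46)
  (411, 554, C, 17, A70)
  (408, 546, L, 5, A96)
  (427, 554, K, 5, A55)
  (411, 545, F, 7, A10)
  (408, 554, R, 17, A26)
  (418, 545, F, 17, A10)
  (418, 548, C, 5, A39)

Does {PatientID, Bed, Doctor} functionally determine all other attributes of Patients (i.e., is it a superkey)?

All 14 rows have distinct {PatientID, Bed, Doctor} values, so {PatientID, Bed, Doctor} → (all attributes) holds and {PatientID, Bed, Doctor} is a superkey.

Yes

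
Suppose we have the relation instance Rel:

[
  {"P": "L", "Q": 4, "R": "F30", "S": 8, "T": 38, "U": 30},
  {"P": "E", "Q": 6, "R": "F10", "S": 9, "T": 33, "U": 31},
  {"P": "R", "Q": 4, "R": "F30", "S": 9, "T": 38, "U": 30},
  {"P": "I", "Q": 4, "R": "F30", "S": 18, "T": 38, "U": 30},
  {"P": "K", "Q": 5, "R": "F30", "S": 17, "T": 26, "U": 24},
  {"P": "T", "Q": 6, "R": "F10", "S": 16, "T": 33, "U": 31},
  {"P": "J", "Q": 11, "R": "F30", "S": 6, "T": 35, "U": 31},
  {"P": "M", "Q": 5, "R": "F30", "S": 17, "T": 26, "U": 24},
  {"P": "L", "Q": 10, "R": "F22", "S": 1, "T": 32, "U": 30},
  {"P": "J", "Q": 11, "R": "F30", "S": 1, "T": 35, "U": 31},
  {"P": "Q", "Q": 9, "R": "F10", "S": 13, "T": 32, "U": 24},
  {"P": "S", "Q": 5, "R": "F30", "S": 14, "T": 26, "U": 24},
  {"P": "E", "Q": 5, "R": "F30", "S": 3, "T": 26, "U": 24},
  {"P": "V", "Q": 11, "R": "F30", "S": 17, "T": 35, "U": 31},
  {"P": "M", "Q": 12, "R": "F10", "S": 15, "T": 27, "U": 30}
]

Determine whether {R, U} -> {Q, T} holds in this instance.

(R=F30, U=30): 3 rows → {Q,T} = (4, 38), (4, 38), (4, 38) ✓
(R=F10, U=31): 2 rows → {Q,T} = (6, 33), (6, 33) ✓
(R=F30, U=24): 4 rows → {Q,T} = (5, 26), (5, 26), (5, 26), (5, 26) ✓
(R=F30, U=31): 3 rows → {Q,T} = (11, 35), (11, 35), (11, 35) ✓
(R=F22, U=30): 1 row → {Q,T} = (10, 32) ✓
(R=F10, U=24): 1 row → {Q,T} = (9, 32) ✓
(R=F10, U=30): 1 row → {Q,T} = (12, 27) ✓
Every {R, U} value is associated with a single {Q, T} value, so {R, U} -> {Q, T} holds.

Yes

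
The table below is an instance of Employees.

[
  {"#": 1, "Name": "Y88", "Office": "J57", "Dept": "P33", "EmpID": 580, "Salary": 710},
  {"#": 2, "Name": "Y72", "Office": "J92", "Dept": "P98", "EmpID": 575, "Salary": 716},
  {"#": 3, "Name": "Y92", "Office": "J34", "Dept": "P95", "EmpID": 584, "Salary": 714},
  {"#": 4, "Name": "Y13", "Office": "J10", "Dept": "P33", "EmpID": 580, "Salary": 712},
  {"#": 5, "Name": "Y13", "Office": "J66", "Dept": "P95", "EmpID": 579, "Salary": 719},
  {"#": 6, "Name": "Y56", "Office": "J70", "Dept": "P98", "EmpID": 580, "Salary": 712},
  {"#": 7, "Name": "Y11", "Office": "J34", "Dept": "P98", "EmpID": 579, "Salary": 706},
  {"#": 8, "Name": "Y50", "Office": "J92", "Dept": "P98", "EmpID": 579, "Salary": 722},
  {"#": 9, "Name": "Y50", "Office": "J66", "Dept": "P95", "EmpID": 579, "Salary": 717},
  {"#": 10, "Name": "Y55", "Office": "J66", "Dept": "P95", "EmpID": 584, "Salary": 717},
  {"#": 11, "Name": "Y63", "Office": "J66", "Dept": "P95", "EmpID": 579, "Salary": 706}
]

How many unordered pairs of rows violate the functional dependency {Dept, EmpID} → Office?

3

(Dept=P33, EmpID=580): violating pairs (1,4) — 1 pair.
(Dept=P95, EmpID=584): violating pairs (3,10) — 1 pair.
(Dept=P95, EmpID=579): all 3 rows agree on Office — 0 pairs.
(Dept=P98, EmpID=579): violating pairs (7,8) — 1 pair.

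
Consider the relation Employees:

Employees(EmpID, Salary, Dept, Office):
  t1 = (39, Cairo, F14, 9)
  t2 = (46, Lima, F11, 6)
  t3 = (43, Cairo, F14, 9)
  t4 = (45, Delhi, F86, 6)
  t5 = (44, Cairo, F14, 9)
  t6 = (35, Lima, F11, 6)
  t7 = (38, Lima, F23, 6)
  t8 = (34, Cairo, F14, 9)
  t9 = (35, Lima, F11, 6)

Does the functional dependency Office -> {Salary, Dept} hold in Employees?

No

Office=9: rows 1, 3, 5, 8 → {Salary,Dept} = (Cairo, F14), (Cairo, F14), (Cairo, F14), (Cairo, F14) ✓
Office=6: rows 2, 4, 6, 7, 9 → {Salary,Dept} takes values {(Lima, F11), (Delhi, F86), (Lima, F23)} — violation
Two rows agree on Office but differ on {Salary, Dept}, so Office -> {Salary, Dept} does not hold.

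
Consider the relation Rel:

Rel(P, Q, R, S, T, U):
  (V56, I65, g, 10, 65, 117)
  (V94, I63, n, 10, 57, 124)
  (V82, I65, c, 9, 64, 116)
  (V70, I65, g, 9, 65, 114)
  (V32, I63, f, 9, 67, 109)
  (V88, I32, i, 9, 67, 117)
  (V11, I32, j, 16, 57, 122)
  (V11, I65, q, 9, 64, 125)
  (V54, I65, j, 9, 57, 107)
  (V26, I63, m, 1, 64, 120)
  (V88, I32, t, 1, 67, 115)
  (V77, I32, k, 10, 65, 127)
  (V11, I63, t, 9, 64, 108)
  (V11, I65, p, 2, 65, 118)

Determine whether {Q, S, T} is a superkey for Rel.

No

Two distinct rows share (Q=I65, S=9, T=64), so {Q, S, T} does not determine every attribute — not a superkey.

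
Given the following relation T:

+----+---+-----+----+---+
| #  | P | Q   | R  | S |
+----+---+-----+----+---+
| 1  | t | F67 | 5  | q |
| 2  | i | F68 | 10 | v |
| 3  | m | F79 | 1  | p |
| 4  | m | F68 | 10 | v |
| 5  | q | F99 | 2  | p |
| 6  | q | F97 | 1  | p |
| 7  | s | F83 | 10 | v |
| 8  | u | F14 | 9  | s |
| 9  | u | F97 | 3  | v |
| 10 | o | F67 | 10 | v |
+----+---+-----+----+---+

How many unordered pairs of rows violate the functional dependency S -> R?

6

S=v: violating pairs (2,9), (4,9), (7,9), (9,10) — 4 pairs.
S=p: violating pairs (3,5), (5,6) — 2 pairs.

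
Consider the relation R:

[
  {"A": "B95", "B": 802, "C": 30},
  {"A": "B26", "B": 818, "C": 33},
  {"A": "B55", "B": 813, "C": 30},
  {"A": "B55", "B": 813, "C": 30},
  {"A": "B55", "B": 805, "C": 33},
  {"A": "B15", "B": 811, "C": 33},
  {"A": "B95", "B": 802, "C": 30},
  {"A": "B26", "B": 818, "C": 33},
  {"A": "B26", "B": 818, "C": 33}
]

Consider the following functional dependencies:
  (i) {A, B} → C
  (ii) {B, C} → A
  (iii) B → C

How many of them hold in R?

(i) {A, B} → C: every LHS value maps to a single RHS value — holds.
(ii) {B, C} → A: every LHS value maps to a single RHS value — holds.
(iii) B → C: every LHS value maps to a single RHS value — holds.
3 of the 3 dependencies hold.

3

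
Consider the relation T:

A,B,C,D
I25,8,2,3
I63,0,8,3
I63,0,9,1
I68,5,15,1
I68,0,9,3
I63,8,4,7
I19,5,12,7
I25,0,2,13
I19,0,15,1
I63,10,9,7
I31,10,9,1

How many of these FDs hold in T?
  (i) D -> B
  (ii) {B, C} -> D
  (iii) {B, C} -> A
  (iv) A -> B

0

(i) D -> B: D=3: 3 rows → B takes values {8, 0} — violation; D=1: 4 rows → B takes values {0, 5, 10} — violation; D=7: 3 rows → B takes values {8, 5, 10} — violation — fails.
(ii) {B, C} -> D: (B=0, C=9): 2 rows → D takes values {1, 3} — violation; (B=10, C=9): 2 rows → D takes values {7, 1} — violation — fails.
(iii) {B, C} -> A: (B=0, C=9): 2 rows → A takes values {I63, I68} — violation; (B=10, C=9): 2 rows → A takes values {I63, I31} — violation — fails.
(iv) A -> B: A=I25: 2 rows → B takes values {8, 0} — violation; A=I63: 4 rows → B takes values {0, 8, 10} — violation; A=I68: 2 rows → B takes values {5, 0} — violation; A=I19: 2 rows → B takes values {5, 0} — violation — fails.
None of the 4 dependencies hold.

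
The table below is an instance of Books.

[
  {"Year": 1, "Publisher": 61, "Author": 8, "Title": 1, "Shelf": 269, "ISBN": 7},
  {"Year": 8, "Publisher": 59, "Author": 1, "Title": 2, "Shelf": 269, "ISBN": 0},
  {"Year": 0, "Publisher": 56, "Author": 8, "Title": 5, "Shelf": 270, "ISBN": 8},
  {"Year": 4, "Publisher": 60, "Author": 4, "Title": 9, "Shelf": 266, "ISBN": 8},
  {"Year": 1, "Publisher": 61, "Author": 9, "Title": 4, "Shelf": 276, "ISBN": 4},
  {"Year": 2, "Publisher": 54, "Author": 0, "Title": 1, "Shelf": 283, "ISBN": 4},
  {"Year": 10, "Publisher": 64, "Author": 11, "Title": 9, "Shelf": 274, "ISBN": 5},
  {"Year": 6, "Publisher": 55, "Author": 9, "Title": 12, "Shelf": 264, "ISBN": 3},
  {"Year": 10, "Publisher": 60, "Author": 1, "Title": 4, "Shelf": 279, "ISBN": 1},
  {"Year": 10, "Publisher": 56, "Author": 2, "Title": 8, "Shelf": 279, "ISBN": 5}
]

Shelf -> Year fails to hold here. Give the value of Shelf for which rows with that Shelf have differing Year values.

269

Shelf=269: 2 rows → Year takes values {1, 8} — violation
Shelf=270: 1 row → Year = 0 ✓
Shelf=266: 1 row → Year = 4 ✓
Shelf=276: 1 row → Year = 1 ✓
Shelf=283: 1 row → Year = 2 ✓
Shelf=274: 1 row → Year = 10 ✓
Shelf=264: 1 row → Year = 6 ✓
Shelf=279: 2 rows → Year = 10, 10 ✓
The only Shelf value with inconsistent Year is Shelf=269.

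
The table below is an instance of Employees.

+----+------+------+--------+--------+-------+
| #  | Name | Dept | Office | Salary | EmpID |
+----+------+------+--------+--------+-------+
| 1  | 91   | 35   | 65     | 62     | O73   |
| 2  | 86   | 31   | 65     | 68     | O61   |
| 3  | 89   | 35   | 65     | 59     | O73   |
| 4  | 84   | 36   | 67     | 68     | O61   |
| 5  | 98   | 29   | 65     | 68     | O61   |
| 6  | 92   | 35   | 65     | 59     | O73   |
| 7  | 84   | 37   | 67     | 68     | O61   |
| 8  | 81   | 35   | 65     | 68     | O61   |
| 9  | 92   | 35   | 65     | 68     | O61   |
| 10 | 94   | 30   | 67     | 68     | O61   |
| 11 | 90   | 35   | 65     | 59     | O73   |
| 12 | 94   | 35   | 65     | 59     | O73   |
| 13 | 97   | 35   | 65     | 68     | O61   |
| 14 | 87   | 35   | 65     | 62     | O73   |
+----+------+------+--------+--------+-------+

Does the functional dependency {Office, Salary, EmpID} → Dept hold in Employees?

No

(Office=65, Salary=62, EmpID=O73): rows 1, 14 → Dept = 35, 35 ✓
(Office=65, Salary=68, EmpID=O61): rows 2, 5, 8, 9, 13 → Dept takes values {31, 29, 35} — violation
(Office=65, Salary=59, EmpID=O73): rows 3, 6, 11, 12 → Dept = 35, 35, 35, 35 ✓
(Office=67, Salary=68, EmpID=O61): rows 4, 7, 10 → Dept takes values {36, 37, 30} — violation
Two rows agree on {Office, Salary, EmpID} but differ on Dept, so {Office, Salary, EmpID} → Dept does not hold.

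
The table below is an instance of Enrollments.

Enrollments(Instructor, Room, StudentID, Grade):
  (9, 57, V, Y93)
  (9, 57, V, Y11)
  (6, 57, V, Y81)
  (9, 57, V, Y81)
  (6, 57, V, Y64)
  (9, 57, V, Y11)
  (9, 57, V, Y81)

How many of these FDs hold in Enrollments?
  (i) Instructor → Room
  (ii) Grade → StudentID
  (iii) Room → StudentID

3

(i) Instructor → Room: every LHS value maps to a single RHS value — holds.
(ii) Grade → StudentID: every LHS value maps to a single RHS value — holds.
(iii) Room → StudentID: every LHS value maps to a single RHS value — holds.
3 of the 3 dependencies hold.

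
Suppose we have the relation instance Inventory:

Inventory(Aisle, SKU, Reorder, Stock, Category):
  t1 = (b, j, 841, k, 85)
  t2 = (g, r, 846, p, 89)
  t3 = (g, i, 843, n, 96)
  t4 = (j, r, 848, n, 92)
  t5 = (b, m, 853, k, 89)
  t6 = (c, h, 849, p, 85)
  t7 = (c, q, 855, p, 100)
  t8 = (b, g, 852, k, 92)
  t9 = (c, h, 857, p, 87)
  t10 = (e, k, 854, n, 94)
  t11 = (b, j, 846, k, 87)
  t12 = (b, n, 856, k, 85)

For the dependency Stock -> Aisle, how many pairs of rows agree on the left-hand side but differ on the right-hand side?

Stock=k: all 5 rows agree on Aisle — 0 pairs.
Stock=p: violating pairs (2,6), (2,7), (2,9) — 3 pairs.
Stock=n: violating pairs (3,4), (3,10), (4,10) — 3 pairs.

6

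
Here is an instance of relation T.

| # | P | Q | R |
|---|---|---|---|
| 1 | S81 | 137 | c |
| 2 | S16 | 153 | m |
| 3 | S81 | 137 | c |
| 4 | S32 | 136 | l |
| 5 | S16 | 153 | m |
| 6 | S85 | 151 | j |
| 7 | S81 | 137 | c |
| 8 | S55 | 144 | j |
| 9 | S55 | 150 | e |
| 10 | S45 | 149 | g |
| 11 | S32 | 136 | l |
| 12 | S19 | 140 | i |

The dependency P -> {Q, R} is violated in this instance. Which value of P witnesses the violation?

S55

P=S81: rows 1, 3, 7 → {Q,R} = (137, c), (137, c), (137, c) ✓
P=S16: rows 2, 5 → {Q,R} = (153, m), (153, m) ✓
P=S32: rows 4, 11 → {Q,R} = (136, l), (136, l) ✓
P=S85: row 6 → {Q,R} = (151, j) ✓
P=S55: rows 8, 9 → {Q,R} takes values {(144, j), (150, e)} — violation
P=S45: row 10 → {Q,R} = (149, g) ✓
P=S19: row 12 → {Q,R} = (140, i) ✓
The only P value with inconsistent RHS is P=S55.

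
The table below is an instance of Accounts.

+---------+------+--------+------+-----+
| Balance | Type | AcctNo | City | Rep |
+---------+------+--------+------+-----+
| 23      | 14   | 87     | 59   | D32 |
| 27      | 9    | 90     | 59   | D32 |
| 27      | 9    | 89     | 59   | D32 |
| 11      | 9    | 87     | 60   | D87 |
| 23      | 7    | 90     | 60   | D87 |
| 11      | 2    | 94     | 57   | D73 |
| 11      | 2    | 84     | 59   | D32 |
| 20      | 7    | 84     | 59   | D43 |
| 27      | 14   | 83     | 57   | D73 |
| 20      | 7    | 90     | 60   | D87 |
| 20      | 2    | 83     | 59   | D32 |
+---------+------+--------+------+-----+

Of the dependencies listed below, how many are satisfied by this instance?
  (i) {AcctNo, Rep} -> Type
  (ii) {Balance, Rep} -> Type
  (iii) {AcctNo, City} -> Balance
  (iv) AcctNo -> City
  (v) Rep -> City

3

(i) {AcctNo, Rep} -> Type: every LHS value maps to a single RHS value — holds.
(ii) {Balance, Rep} -> Type: every LHS value maps to a single RHS value — holds.
(iii) {AcctNo, City} -> Balance: (AcctNo=90, City=60): 2 rows → Balance takes values {23, 20} — violation; (AcctNo=84, City=59): 2 rows → Balance takes values {11, 20} — violation — fails.
(iv) AcctNo -> City: AcctNo=87: 2 rows → City takes values {59, 60} — violation; AcctNo=90: 3 rows → City takes values {59, 60} — violation; AcctNo=83: 2 rows → City takes values {57, 59} — violation — fails.
(v) Rep -> City: every LHS value maps to a single RHS value — holds.
3 of the 5 dependencies hold.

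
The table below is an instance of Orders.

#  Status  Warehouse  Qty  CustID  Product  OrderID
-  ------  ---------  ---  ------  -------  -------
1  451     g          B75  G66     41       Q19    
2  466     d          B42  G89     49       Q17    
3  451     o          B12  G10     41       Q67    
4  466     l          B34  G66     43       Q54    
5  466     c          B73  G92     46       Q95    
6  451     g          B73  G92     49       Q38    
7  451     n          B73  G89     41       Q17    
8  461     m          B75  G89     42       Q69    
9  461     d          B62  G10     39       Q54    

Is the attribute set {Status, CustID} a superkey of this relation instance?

All 9 rows have distinct {Status, CustID} values, so {Status, CustID} → (all attributes) holds and {Status, CustID} is a superkey.

Yes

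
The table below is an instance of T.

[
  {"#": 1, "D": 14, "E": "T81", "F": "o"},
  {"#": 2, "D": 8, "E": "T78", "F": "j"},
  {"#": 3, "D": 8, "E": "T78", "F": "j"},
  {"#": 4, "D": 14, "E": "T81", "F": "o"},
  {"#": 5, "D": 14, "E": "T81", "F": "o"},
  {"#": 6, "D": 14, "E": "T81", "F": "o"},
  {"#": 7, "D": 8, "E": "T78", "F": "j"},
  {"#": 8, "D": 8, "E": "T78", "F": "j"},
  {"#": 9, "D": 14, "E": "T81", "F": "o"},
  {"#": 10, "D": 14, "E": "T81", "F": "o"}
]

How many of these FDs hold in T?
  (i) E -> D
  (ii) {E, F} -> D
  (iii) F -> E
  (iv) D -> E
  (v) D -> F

5

(i) E -> D: every LHS value maps to a single RHS value — holds.
(ii) {E, F} -> D: every LHS value maps to a single RHS value — holds.
(iii) F -> E: every LHS value maps to a single RHS value — holds.
(iv) D -> E: every LHS value maps to a single RHS value — holds.
(v) D -> F: every LHS value maps to a single RHS value — holds.
5 of the 5 dependencies hold.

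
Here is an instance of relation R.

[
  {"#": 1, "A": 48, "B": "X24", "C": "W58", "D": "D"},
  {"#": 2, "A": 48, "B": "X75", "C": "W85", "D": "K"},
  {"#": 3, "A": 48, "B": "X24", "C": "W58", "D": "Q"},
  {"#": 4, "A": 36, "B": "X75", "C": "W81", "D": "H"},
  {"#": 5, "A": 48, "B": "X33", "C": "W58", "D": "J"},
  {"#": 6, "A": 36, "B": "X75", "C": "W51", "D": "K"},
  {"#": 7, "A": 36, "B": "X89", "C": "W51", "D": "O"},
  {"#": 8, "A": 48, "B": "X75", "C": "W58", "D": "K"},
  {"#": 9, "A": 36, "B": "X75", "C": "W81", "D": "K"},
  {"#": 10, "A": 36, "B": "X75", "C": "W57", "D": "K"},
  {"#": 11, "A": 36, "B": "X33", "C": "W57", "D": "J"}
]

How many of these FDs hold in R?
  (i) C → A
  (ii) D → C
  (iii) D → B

2

(i) C → A: every LHS value maps to a single RHS value — holds.
(ii) D → C: D=K: rows 2, 6, 8, 9, 10 → C takes values {W85, W51, W58, W81, W57} — violation; D=J: rows 5, 11 → C takes values {W58, W57} — violation — fails.
(iii) D → B: every LHS value maps to a single RHS value — holds.
2 of the 3 dependencies hold.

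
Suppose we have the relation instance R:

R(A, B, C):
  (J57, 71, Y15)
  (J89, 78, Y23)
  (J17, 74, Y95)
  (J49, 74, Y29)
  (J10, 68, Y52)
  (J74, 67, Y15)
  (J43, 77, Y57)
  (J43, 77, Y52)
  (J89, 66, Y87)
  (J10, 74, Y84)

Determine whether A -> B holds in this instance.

No

A=J57: 1 row → B = 71 ✓
A=J89: 2 rows → B takes values {78, 66} — violation
A=J17: 1 row → B = 74 ✓
A=J49: 1 row → B = 74 ✓
A=J10: 2 rows → B takes values {68, 74} — violation
A=J74: 1 row → B = 67 ✓
A=J43: 2 rows → B = 77, 77 ✓
Two rows agree on A but differ on B, so A -> B does not hold.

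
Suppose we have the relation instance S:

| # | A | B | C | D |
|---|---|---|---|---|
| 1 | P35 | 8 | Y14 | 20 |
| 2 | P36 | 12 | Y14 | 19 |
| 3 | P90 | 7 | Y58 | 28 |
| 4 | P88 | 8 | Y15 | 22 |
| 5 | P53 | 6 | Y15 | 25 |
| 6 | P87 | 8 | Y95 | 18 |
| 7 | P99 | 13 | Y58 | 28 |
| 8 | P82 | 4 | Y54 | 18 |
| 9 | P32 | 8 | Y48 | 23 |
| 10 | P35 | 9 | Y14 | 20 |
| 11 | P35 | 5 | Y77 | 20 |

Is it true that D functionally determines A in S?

D=20: rows 1, 10, 11 → A = P35, P35, P35 ✓
D=19: row 2 → A = P36 ✓
D=28: rows 3, 7 → A takes values {P90, P99} — violation
D=22: row 4 → A = P88 ✓
D=25: row 5 → A = P53 ✓
D=18: rows 6, 8 → A takes values {P87, P82} — violation
D=23: row 9 → A = P32 ✓
Two rows agree on D but differ on A, so D → A does not hold.

No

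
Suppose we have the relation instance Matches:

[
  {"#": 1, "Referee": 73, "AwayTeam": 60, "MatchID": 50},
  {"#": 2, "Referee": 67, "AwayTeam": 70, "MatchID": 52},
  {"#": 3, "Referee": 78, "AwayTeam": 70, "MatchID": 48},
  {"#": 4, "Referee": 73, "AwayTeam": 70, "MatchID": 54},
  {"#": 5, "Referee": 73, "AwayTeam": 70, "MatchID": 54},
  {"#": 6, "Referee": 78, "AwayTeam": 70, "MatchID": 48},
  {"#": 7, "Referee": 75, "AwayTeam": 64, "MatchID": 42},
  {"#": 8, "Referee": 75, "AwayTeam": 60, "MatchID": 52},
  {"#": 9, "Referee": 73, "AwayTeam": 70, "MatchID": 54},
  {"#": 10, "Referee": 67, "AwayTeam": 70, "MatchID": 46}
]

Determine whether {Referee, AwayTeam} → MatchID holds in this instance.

No

(Referee=73, AwayTeam=60): row 1 → MatchID = 50 ✓
(Referee=67, AwayTeam=70): rows 2, 10 → MatchID takes values {52, 46} — violation
(Referee=78, AwayTeam=70): rows 3, 6 → MatchID = 48, 48 ✓
(Referee=73, AwayTeam=70): rows 4, 5, 9 → MatchID = 54, 54, 54 ✓
(Referee=75, AwayTeam=64): row 7 → MatchID = 42 ✓
(Referee=75, AwayTeam=60): row 8 → MatchID = 52 ✓
Two rows agree on {Referee, AwayTeam} but differ on MatchID, so {Referee, AwayTeam} → MatchID does not hold.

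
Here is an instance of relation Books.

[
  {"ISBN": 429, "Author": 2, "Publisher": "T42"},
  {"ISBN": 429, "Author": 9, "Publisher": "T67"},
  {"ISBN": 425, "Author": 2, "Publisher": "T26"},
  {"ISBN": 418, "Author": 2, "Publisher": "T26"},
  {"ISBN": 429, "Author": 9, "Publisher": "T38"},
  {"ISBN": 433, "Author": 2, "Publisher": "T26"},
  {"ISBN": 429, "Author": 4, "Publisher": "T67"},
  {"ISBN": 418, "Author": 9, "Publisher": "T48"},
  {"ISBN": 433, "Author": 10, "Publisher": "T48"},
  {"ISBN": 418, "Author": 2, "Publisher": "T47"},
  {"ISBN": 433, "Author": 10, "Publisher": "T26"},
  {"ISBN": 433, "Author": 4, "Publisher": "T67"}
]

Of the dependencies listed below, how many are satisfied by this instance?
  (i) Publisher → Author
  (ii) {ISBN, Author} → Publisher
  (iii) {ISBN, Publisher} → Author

(i) Publisher → Author: Publisher=T67: 3 rows → Author takes values {9, 4} — violation; Publisher=T26: 4 rows → Author takes values {2, 10} — violation; Publisher=T48: 2 rows → Author takes values {9, 10} — violation — fails.
(ii) {ISBN, Author} → Publisher: (ISBN=429, Author=9): 2 rows → Publisher takes values {T67, T38} — violation; (ISBN=418, Author=2): 2 rows → Publisher takes values {T26, T47} — violation; (ISBN=433, Author=10): 2 rows → Publisher takes values {T48, T26} — violation — fails.
(iii) {ISBN, Publisher} → Author: (ISBN=429, Publisher=T67): 2 rows → Author takes values {9, 4} — violation; (ISBN=433, Publisher=T26): 2 rows → Author takes values {2, 10} — violation — fails.
None of the 3 dependencies hold.

0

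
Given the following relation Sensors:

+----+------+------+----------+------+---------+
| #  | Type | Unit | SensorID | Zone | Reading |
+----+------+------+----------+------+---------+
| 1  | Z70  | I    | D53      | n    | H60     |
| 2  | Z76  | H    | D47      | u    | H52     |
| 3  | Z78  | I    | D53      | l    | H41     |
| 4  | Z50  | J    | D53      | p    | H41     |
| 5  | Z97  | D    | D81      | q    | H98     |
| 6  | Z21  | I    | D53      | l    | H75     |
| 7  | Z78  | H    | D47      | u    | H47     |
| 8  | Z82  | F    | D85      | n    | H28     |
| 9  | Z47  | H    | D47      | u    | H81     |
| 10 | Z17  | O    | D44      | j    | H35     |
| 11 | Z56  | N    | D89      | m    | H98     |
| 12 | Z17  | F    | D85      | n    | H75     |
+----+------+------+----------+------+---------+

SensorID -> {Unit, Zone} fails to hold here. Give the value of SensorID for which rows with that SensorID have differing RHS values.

SensorID=D53: rows 1, 3, 4, 6 → {Unit,Zone} takes values {(I, n), (I, l), (J, p)} — violation
SensorID=D47: rows 2, 7, 9 → {Unit,Zone} = (H, u), (H, u), (H, u) ✓
SensorID=D81: row 5 → {Unit,Zone} = (D, q) ✓
SensorID=D85: rows 8, 12 → {Unit,Zone} = (F, n), (F, n) ✓
SensorID=D44: row 10 → {Unit,Zone} = (O, j) ✓
SensorID=D89: row 11 → {Unit,Zone} = (N, m) ✓
The only SensorID value with inconsistent RHS is SensorID=D53.

D53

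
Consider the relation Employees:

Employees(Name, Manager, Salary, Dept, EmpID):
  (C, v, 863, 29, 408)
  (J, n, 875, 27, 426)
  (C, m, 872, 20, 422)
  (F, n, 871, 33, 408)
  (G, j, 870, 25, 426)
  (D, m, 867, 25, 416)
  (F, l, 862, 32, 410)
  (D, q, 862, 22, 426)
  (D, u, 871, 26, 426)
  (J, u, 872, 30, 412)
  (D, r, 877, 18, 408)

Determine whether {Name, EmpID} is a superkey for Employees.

Two distinct rows share (Name=D, EmpID=426), so {Name, EmpID} does not determine every attribute — not a superkey.

No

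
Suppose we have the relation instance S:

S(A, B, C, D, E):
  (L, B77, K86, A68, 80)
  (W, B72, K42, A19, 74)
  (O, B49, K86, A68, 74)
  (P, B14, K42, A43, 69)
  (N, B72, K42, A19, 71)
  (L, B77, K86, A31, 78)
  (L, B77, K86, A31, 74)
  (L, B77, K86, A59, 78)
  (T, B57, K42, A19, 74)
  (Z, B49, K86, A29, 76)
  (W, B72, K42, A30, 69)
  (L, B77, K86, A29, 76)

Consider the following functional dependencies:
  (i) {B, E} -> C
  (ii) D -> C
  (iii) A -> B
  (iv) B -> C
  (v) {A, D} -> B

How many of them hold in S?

5

(i) {B, E} -> C: every LHS value maps to a single RHS value — holds.
(ii) D -> C: every LHS value maps to a single RHS value — holds.
(iii) A -> B: every LHS value maps to a single RHS value — holds.
(iv) B -> C: every LHS value maps to a single RHS value — holds.
(v) {A, D} -> B: every LHS value maps to a single RHS value — holds.
5 of the 5 dependencies hold.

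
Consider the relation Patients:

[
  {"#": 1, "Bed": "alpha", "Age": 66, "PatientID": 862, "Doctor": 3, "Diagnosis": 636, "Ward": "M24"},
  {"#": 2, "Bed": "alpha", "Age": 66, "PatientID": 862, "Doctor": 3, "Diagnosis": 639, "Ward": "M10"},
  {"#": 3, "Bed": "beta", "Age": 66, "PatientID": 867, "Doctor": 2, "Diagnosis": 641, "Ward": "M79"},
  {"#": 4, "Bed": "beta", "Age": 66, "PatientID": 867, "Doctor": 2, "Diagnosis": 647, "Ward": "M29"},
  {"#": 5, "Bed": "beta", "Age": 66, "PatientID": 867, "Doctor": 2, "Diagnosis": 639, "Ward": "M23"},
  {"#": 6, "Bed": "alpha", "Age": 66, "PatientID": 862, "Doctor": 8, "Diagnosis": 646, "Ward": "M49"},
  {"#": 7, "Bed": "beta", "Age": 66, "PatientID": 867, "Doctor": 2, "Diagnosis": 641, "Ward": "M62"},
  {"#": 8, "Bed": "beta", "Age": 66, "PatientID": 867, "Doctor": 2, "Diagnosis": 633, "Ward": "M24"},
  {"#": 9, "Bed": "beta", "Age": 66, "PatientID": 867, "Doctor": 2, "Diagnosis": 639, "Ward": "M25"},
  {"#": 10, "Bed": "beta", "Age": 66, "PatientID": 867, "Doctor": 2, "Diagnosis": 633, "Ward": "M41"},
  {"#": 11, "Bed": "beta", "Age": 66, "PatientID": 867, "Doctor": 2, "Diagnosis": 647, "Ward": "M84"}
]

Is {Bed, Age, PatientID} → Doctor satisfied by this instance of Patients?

(Bed=alpha, Age=66, PatientID=862): rows 1, 2, 6 → Doctor takes values {3, 8} — violation
(Bed=beta, Age=66, PatientID=867): rows 3, 4, 5, 7, 8, 9, 10, 11 → Doctor = 2, 2, 2, 2, 2, 2, 2, 2 ✓
Two rows agree on {Bed, Age, PatientID} but differ on Doctor, so {Bed, Age, PatientID} → Doctor does not hold.

No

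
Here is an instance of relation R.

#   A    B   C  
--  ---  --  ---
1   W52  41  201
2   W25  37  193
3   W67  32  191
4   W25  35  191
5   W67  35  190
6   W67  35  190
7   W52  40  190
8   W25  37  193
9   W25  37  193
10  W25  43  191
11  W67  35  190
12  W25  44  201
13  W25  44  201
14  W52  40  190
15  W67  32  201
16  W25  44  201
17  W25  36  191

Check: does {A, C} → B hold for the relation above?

(A=W52, C=201): row 1 → B = 41 ✓
(A=W25, C=193): rows 2, 8, 9 → B = 37, 37, 37 ✓
(A=W67, C=191): row 3 → B = 32 ✓
(A=W25, C=191): rows 4, 10, 17 → B takes values {35, 43, 36} — violation
(A=W67, C=190): rows 5, 6, 11 → B = 35, 35, 35 ✓
(A=W52, C=190): rows 7, 14 → B = 40, 40 ✓
(A=W25, C=201): rows 12, 13, 16 → B = 44, 44, 44 ✓
(A=W67, C=201): row 15 → B = 32 ✓
Two rows agree on {A, C} but differ on B, so {A, C} → B does not hold.

No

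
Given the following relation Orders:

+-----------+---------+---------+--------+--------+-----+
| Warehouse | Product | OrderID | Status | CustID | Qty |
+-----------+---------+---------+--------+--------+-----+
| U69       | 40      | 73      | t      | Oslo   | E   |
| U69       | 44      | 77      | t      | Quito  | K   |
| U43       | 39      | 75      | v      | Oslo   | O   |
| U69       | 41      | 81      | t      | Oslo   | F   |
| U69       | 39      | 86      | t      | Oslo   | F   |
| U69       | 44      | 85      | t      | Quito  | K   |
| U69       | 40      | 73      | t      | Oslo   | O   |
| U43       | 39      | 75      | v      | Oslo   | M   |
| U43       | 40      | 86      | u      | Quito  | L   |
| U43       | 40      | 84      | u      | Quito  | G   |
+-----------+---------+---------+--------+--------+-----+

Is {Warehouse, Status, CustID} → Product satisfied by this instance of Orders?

(Warehouse=U69, Status=t, CustID=Oslo): 4 rows → Product takes values {40, 41, 39} — violation
(Warehouse=U69, Status=t, CustID=Quito): 2 rows → Product = 44, 44 ✓
(Warehouse=U43, Status=v, CustID=Oslo): 2 rows → Product = 39, 39 ✓
(Warehouse=U43, Status=u, CustID=Quito): 2 rows → Product = 40, 40 ✓
Two rows agree on {Warehouse, Status, CustID} but differ on Product, so {Warehouse, Status, CustID} → Product does not hold.

No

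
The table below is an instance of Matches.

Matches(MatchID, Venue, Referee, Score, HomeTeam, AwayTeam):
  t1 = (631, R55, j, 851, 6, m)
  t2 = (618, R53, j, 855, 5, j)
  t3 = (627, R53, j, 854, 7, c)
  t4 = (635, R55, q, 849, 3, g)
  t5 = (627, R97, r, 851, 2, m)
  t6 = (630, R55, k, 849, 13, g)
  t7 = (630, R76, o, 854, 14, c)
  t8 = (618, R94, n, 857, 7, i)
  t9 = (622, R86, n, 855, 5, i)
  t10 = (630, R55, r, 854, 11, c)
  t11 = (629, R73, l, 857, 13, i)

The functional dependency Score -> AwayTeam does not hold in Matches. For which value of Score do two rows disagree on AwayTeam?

855

Score=851: rows 1, 5 → AwayTeam = m, m ✓
Score=855: rows 2, 9 → AwayTeam takes values {j, i} — violation
Score=854: rows 3, 7, 10 → AwayTeam = c, c, c ✓
Score=849: rows 4, 6 → AwayTeam = g, g ✓
Score=857: rows 8, 11 → AwayTeam = i, i ✓
The only Score value with inconsistent AwayTeam is Score=855.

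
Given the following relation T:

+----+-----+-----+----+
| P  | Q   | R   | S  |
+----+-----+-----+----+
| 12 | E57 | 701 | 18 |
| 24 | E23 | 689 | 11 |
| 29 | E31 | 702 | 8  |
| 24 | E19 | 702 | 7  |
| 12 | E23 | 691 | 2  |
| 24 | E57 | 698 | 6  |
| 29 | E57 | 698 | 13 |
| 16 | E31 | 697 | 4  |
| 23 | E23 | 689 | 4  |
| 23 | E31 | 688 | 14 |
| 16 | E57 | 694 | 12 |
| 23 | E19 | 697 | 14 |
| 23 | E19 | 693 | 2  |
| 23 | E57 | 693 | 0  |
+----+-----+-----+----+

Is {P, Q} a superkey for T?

Two distinct rows share (P=23, Q=E19), so {P, Q} does not determine every attribute — not a superkey.

No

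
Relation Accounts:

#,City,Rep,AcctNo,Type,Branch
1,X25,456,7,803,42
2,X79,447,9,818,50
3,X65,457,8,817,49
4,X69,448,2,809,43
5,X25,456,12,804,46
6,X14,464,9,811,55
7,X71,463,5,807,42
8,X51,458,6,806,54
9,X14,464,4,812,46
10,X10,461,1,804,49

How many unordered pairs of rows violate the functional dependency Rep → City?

Rep=456: all 2 rows agree on City — 0 pairs.
Rep=464: all 2 rows agree on City — 0 pairs.

0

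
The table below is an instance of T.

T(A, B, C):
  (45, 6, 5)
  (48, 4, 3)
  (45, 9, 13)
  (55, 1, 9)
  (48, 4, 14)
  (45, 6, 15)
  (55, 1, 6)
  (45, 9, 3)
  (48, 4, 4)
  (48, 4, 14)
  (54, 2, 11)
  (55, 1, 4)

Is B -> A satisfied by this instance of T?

B=6: 2 rows → A = 45, 45 ✓
B=4: 4 rows → A = 48, 48, 48, 48 ✓
B=9: 2 rows → A = 45, 45 ✓
B=1: 3 rows → A = 55, 55, 55 ✓
B=2: 1 row → A = 54 ✓
Every B value is associated with a single A value, so B -> A holds.

Yes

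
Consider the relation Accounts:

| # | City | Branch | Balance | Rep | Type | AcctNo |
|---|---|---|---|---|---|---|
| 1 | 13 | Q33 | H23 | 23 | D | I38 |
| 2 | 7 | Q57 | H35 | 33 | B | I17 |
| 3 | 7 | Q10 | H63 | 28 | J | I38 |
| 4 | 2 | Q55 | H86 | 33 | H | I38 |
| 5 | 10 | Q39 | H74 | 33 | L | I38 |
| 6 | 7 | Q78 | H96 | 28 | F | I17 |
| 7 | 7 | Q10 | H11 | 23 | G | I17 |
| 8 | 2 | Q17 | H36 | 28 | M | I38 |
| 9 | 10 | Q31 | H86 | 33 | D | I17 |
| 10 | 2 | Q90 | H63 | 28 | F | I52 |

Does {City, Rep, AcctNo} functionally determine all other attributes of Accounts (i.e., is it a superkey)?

All 10 rows have distinct {City, Rep, AcctNo} values, so {City, Rep, AcctNo} → (all attributes) holds and {City, Rep, AcctNo} is a superkey.

Yes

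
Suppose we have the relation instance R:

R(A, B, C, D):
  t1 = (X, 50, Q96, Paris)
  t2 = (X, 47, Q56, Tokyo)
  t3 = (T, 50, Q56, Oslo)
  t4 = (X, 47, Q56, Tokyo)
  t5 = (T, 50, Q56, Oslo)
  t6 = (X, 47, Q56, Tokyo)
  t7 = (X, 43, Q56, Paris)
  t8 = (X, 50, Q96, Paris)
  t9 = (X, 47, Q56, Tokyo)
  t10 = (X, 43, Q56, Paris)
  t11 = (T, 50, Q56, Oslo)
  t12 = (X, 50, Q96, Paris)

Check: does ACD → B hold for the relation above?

(A=X, C=Q96, D=Paris): rows 1, 8, 12 → B = 50, 50, 50 ✓
(A=X, C=Q56, D=Tokyo): rows 2, 4, 6, 9 → B = 47, 47, 47, 47 ✓
(A=T, C=Q56, D=Oslo): rows 3, 5, 11 → B = 50, 50, 50 ✓
(A=X, C=Q56, D=Paris): rows 7, 10 → B = 43, 43 ✓
Every ACD value is associated with a single B value, so ACD → B holds.

Yes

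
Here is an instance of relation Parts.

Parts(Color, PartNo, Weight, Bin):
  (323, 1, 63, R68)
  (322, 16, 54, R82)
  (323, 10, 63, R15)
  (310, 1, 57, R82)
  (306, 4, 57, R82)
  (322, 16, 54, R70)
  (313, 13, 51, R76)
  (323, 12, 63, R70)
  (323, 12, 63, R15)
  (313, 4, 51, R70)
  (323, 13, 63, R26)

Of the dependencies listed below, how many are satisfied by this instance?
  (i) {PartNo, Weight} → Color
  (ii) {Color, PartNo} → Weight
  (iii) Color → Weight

(i) {PartNo, Weight} → Color: every LHS value maps to a single RHS value — holds.
(ii) {Color, PartNo} → Weight: every LHS value maps to a single RHS value — holds.
(iii) Color → Weight: every LHS value maps to a single RHS value — holds.
3 of the 3 dependencies hold.

3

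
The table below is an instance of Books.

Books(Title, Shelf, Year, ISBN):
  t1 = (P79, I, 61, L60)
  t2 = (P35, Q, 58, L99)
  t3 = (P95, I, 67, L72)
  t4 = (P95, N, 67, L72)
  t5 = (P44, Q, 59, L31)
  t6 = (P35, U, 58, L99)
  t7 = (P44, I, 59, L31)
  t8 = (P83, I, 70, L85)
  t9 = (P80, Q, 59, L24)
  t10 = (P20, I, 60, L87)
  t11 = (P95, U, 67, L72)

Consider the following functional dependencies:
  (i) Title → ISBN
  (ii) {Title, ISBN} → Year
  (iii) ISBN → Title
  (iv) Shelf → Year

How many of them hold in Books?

(i) Title → ISBN: every LHS value maps to a single RHS value — holds.
(ii) {Title, ISBN} → Year: every LHS value maps to a single RHS value — holds.
(iii) ISBN → Title: every LHS value maps to a single RHS value — holds.
(iv) Shelf → Year: Shelf=I: rows 1, 3, 7, 8, 10 → Year takes values {61, 67, 59, 70, 60} — violation; Shelf=Q: rows 2, 5, 9 → Year takes values {58, 59} — violation; Shelf=U: rows 6, 11 → Year takes values {58, 67} — violation — fails.
3 of the 4 dependencies hold.

3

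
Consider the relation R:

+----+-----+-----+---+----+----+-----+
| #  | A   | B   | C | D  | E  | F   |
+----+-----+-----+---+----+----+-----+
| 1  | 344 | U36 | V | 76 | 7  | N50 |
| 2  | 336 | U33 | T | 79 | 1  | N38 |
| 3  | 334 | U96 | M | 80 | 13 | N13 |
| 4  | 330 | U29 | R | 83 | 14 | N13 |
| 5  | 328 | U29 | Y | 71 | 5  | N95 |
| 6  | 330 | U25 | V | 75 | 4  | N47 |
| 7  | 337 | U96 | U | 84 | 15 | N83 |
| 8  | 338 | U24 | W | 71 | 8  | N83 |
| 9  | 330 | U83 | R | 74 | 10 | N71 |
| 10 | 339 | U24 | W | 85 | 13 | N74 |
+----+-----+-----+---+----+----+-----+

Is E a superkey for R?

Rows 3 and 10 have the same E value E=13 but are distinct tuples, so E does not determine every attribute — not a superkey.

No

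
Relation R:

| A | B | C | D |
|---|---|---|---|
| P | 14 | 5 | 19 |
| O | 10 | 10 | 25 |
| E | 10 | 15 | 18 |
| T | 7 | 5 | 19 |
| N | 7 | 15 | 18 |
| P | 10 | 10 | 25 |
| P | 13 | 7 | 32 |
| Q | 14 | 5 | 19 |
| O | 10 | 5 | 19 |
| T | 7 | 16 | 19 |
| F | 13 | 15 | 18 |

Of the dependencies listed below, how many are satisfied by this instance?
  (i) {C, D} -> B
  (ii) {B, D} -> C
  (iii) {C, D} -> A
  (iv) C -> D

1

(i) {C, D} -> B: (C=5, D=19): 4 rows → B takes values {14, 7, 10} — violation; (C=15, D=18): 3 rows → B takes values {10, 7, 13} — violation — fails.
(ii) {B, D} -> C: (B=7, D=19): 2 rows → C takes values {5, 16} — violation — fails.
(iii) {C, D} -> A: (C=5, D=19): 4 rows → A takes values {P, T, Q, O} — violation; (C=10, D=25): 2 rows → A takes values {O, P} — violation; (C=15, D=18): 3 rows → A takes values {E, N, F} — violation — fails.
(iv) C -> D: every LHS value maps to a single RHS value — holds.
1 of the 4 dependencies holds.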